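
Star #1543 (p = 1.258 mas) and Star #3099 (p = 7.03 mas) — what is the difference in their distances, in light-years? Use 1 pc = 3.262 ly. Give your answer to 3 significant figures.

d_A = 1/0.001258″ = 794.91 pc; d_B = 1/0.007030″ = 142.25 pc.
|d_B − d_A| = |142.25 − 794.91| = 652.66 pc = 652.66 × 3.262 ly = 2129 ly.

2130 ly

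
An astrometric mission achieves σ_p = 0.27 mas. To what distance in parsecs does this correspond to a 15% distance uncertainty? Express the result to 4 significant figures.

555.6 pc

σ_d/d = σ_p/p, so the condition is σ_p/p ≤ 0.15, i.e. p ≥ σ_p/0.15.
p_min = 0.27/0.15 = 1.8 mas = 0.0018 arcsec.
d_max = 1/p_min = 1/0.0018 = 555.56 pc.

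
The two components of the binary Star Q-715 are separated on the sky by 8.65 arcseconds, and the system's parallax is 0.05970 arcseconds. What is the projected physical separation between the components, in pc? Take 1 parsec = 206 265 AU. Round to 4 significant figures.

0.0007025 pc

d = 1/p = 1/0.05970″ = 16.75 pc.
At distance d (pc), an angle of θ arcsec spans θ·d AU: s = 8.65 × 16.75 = 144.89 AU.
= 144.89 / 206265 = 0.00070245 pc.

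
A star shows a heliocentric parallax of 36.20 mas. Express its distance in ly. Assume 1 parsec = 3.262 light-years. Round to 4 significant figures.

90.11 ly

p = 36.20 mas = 0.03620 arcsec.
d = 1/p = 1/0.03620 = 27.624 pc.
In light-years: 27.624 × 3.262 = 90.109 ly.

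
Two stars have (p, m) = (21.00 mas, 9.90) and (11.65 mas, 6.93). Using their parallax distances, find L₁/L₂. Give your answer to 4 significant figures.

L₁/L₂ = 0.01996

d₁ = 1/p₁ = 1/0.02100″ = 47.619 pc; d₂ = 1/p₂ = 1/0.01165″ = 85.837 pc.
M₁ = m₁ − 5 log₁₀ d₁ + 5 = 9.90 − 8.3889 + 5 = 6.5111.
M₂ = 6.93 − 9.6684 + 5 = 2.2616.
L₁/L₂ = 10^(0.4(M₂ − M₁)) = 10^(0.4 × (-4.2495)) = 10^(-1.69980) = 0.019962.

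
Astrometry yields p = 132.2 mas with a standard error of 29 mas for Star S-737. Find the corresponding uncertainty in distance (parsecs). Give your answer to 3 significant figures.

d = 1/p, so σ_d = σ_p / p².
σ_d = 0.0290 / (0.1322)² = 0.0290 / 0.017477 = 1.6593 pc.

1.66 pc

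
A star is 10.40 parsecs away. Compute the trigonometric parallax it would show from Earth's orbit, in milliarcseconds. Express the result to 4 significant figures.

96.15 mas

p = 1/d = 1/10.4 = 0.096154 arcsec.
= 0.096154 × 1000 = 96.154 mas.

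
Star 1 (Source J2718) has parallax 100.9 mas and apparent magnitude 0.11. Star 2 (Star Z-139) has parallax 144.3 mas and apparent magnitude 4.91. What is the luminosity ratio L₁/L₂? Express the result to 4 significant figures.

d₁ = 1/p₁ = 1/0.1009″ = 9.9108 pc; d₂ = 1/p₂ = 1/0.1443″ = 6.93 pc.
M₁ = m₁ − 5 log₁₀ d₁ + 5 = 0.11 − 4.9805 + 5 = 0.1295.
M₂ = 4.91 − 4.2037 + 5 = 5.7063.
L₁/L₂ = 10^(0.4(M₂ − M₁)) = 10^(0.4 × 5.5768) = 10^2.23072 = 170.11.

L₁/L₂ = 170.1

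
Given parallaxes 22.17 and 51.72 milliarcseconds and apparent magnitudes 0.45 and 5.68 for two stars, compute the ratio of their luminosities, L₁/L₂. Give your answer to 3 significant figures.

L₁/L₂ = 673

d₁ = 1/p₁ = 1/0.02217″ = 45.106 pc; d₂ = 1/p₂ = 1/0.05172″ = 19.335 pc.
M₁ = m₁ − 5 log₁₀ d₁ + 5 = 0.45 − 8.2712 + 5 = -2.8212.
M₂ = 5.68 − 6.4317 + 5 = 4.2483.
L₁/L₂ = 10^(0.4(M₂ − M₁)) = 10^(0.4 × 7.0695) = 10^2.82780 = 672.67.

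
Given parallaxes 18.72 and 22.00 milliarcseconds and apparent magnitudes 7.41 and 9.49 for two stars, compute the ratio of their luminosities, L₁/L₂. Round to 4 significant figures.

d₁ = 1/p₁ = 1/0.01872″ = 53.419 pc; d₂ = 1/p₂ = 1/0.02200″ = 45.455 pc.
M₁ = m₁ − 5 log₁₀ d₁ + 5 = 7.41 − 8.6385 + 5 = 3.7715.
M₂ = 9.49 − 8.2879 + 5 = 6.2021.
L₁/L₂ = 10^(0.4(M₂ − M₁)) = 10^(0.4 × 2.4306) = 10^0.97224 = 9.3808.

L₁/L₂ = 9.381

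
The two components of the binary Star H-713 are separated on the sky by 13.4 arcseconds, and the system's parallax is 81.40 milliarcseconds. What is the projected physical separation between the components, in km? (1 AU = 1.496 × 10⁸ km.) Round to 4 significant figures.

2.463 × 10^10 km

d = 1/p = 1/0.08140″ = 12.285 pc.
At distance d (pc), an angle of θ arcsec spans θ·d AU: s = 13.4 × 12.285 = 164.62 AU.
= 164.62 × 1.496 × 10⁸ km = 2.4627 × 10^10 km.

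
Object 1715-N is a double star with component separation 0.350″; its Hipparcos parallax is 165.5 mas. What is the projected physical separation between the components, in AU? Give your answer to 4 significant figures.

2.115 AU

d = 1/p = 1/0.1655″ = 6.0423 pc.
At distance d (pc), an angle of θ arcsec spans θ·d AU: s = 0.350 × 6.0423 = 2.1148 AU.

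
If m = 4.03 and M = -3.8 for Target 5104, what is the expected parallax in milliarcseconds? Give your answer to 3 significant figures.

2.72 mas

m − M = 4.03 − (-3.8) = 7.83.
d = 10^((m−M)/5 + 1) = 10^2.566 = 368.13 pc.
p = 1/d = 1/368.13 = 0.0027164 arcsec = 2.7164 mas.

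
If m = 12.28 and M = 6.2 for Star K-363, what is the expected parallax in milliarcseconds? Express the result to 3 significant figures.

6.08 mas

m − M = 12.28 − 6.2 = 6.08.
d = 10^((m−M)/5 + 1) = 10^2.216 = 164.44 pc.
p = 1/d = 1/164.44 = 0.0060812 arcsec = 6.0812 mas.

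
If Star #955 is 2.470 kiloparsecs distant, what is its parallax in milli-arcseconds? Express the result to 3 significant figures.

d = 2.470 kpc = 2470 pc.
p = 1/d = 1/2470 = 0.00040486 arcsec.
= 0.00040486 × 1000 = 0.40486 mas.

0.405 mas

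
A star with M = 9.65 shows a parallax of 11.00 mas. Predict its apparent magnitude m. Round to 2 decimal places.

m = 14.44

d = 1/p = 1/0.01100″ = 90.909 pc.
m − M = 5 log₁₀ d − 5 = 5 log₁₀(90.909) − 5 = 9.7930 − 5 = 4.7930.
m = M + (m − M) = 9.65 + 4.7930 = 14.44.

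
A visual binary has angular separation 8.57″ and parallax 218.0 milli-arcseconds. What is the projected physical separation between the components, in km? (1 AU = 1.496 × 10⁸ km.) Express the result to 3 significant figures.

5.88 × 10^9 km

d = 1/p = 1/0.2180″ = 4.5872 pc.
At distance d (pc), an angle of θ arcsec spans θ·d AU: s = 8.57 × 4.5872 = 39.312 AU.
= 39.312 × 1.496 × 10⁸ km = 5.8811 × 10^9 km.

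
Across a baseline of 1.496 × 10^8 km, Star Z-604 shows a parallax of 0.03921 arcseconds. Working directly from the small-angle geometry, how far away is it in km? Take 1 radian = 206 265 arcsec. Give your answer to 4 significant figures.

7.870 × 10^14 km

θ = 0.03921″ = 0.03921/206265 = 1.9010 × 10^-7 rad.
d = B/θ = (1.496 × 10^8) / (1.9010 × 10^-7) = 7.8695 × 10^14 km.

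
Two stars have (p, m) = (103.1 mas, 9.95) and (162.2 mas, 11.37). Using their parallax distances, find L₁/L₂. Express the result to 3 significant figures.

L₁/L₂ = 9.15

d₁ = 1/p₁ = 1/0.1031″ = 9.6993 pc; d₂ = 1/p₂ = 1/0.1622″ = 6.1652 pc.
M₁ = m₁ − 5 log₁₀ d₁ + 5 = 9.95 − 4.9337 + 5 = 10.0163.
M₂ = 11.37 − 3.9497 + 5 = 12.4203.
L₁/L₂ = 10^(0.4(M₂ − M₁)) = 10^(0.4 × 2.4040) = 10^0.96160 = 9.1538.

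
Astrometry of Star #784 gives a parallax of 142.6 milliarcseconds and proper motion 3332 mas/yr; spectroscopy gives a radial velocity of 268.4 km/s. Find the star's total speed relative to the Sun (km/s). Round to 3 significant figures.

290 km/s

d = 1/p = 1/0.1426″ = 7.0126 pc.
μ = 3332 mas/yr = 3.332 ″/yr.
v_t = 4.740 μ d = 4.740 × 3.332 × 7.0126 = 110.75 km/s.
v = √(v_r² + v_t²) = √(268.4² + 110.75²) = √84304.1 = 290.35 km/s.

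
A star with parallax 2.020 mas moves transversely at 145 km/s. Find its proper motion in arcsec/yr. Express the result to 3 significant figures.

d = 1/p = 1/0.002020″ = 495.05 pc.
μ = v_t / (4.74 d) = 145 / (4.74 × 495.05) = 145 / 2346.5 = 0.061794 ″/yr.

0.0618 arcsec/yr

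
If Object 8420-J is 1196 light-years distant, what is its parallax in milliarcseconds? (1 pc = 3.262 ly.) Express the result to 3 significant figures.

2.73 mas

d = 1196 ly ÷ 3.262 = 366.65 pc.
p = 1/d = 1/366.65 = 0.0027274 arcsec.
= 0.0027274 × 1000 = 2.7274 mas.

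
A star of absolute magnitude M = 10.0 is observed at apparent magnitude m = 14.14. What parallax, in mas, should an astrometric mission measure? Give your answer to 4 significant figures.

14.86 mas

m − M = 14.14 − 10.0 = 4.14.
d = 10^((m−M)/5 + 1) = 10^1.828 = 67.298 pc.
p = 1/d = 1/67.298 = 0.014859 arcsec = 14.859 mas.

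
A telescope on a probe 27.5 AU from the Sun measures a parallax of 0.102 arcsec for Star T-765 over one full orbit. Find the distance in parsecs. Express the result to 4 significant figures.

269.6 pc

With baseline B (in AU) and parallax p (in arcsec), d = B/p parsecs.
d = 27.5 / 0.102 = 269.61 pc.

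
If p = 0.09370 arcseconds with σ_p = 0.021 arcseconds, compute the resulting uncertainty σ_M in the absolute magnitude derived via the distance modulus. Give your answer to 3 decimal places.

M = m − 5 log₁₀ d + 5 = m + 5 log₁₀ p + 5, so ∂M/∂p = 5/(p ln 10).
σ_M = (5/ln 10) · (σ_p/p) = 2.1715 × 0.021/0.09370 = 2.1715 × 0.22412 = 0.48668.

σ_M = 0.487 mag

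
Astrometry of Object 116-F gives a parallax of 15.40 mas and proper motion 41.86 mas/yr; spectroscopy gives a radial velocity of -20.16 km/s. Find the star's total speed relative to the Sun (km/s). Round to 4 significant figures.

23.93 km/s

d = 1/p = 1/0.01540″ = 64.935 pc.
μ = 41.86 mas/yr = 0.04186 ″/yr.
v_t = 4.740 μ d = 4.740 × 0.04186 × 64.935 = 12.884 km/s.
v = √(v_r² + v_t²) = √((-20.16)² + 12.884²) = √572.423 = 23.925 km/s.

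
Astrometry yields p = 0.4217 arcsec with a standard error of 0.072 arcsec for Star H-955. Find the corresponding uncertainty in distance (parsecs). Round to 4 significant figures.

0.4049 pc

d = 1/p, so σ_d = σ_p / p².
σ_d = 0.0720 / (0.4217)² = 0.0720 / 0.17783 = 0.40488 pc.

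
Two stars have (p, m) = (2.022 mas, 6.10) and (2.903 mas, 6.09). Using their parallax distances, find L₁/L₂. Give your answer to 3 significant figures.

d₁ = 1/p₁ = 1/0.002022″ = 494.56 pc; d₂ = 1/p₂ = 1/0.002903″ = 344.47 pc.
M₁ = m₁ − 5 log₁₀ d₁ + 5 = 6.10 − 13.4711 + 5 = -2.3711.
M₂ = 6.09 − 12.6858 + 5 = -1.5958.
L₁/L₂ = 10^(0.4(M₂ − M₁)) = 10^(0.4 × 0.7753) = 10^0.31012 = 2.0423.

L₁/L₂ = 2.04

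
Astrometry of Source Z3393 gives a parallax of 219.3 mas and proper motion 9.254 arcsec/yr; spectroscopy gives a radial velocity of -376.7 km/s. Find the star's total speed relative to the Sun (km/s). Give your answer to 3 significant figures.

427 km/s

d = 1/p = 1/0.2193″ = 4.56 pc.
v_t = 4.740 μ d = 4.740 × 9.254 × 4.56 = 200.02 km/s.
v = √(v_r² + v_t²) = √((-376.7)² + 200.02²) = √181911 = 426.51 km/s.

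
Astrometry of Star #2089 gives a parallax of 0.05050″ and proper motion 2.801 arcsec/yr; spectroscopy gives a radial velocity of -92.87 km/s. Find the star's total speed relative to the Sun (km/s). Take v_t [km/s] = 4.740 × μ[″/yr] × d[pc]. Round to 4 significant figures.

278.8 km/s

d = 1/p = 1/0.05050″ = 19.802 pc.
v_t = 4.740 μ d = 4.740 × 2.801 × 19.802 = 262.91 km/s.
v = √(v_r² + v_t²) = √((-92.87)² + 262.91²) = √77746.5 = 278.83 km/s.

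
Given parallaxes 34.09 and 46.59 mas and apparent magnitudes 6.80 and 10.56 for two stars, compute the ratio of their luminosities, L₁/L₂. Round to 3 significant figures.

L₁/L₂ = 59.6

d₁ = 1/p₁ = 1/0.03409″ = 29.334 pc; d₂ = 1/p₂ = 1/0.04659″ = 21.464 pc.
M₁ = m₁ − 5 log₁₀ d₁ + 5 = 6.80 − 7.3369 + 5 = 4.4631.
M₂ = 10.56 − 6.6586 + 5 = 8.9014.
L₁/L₂ = 10^(0.4(M₂ − M₁)) = 10^(0.4 × 4.4383) = 10^1.77532 = 59.61.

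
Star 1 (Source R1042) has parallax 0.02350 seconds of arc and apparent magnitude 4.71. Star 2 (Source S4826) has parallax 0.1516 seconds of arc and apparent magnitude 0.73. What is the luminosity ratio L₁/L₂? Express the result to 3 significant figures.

L₁/L₂ = 1.06

d₁ = 1/p₁ = 1/0.02350″ = 42.553 pc; d₂ = 1/p₂ = 1/0.1516″ = 6.5963 pc.
M₁ = m₁ − 5 log₁₀ d₁ + 5 = 4.71 − 8.1447 + 5 = 1.5653.
M₂ = 0.73 − 4.0965 + 5 = 1.6335.
L₁/L₂ = 10^(0.4(M₂ − M₁)) = 10^(0.4 × 0.0682) = 10^0.02728 = 1.0648.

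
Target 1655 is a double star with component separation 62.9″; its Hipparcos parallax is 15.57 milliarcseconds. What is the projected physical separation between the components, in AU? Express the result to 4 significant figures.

4040 AU

d = 1/p = 1/0.01557″ = 64.226 pc.
At distance d (pc), an angle of θ arcsec spans θ·d AU: s = 62.9 × 64.226 = 4039.8 AU.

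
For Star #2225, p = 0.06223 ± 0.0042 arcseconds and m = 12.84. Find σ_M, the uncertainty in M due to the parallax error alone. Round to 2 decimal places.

σ_M = 0.15 mag

M = m − 5 log₁₀ d + 5 = m + 5 log₁₀ p + 5, so ∂M/∂p = 5/(p ln 10).
σ_M = (5/ln 10) · (σ_p/p) = 2.1715 × 0.0042/0.06223 = 2.1715 × 0.067492 = 0.14656.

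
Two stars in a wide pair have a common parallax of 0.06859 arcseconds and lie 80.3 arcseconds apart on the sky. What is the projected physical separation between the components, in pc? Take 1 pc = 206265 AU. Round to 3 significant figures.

d = 1/p = 1/0.06859″ = 14.579 pc.
At distance d (pc), an angle of θ arcsec spans θ·d AU: s = 80.3 × 14.579 = 1170.7 AU.
= 1170.7 / 206265 = 0.0056757 pc.

0.00568 pc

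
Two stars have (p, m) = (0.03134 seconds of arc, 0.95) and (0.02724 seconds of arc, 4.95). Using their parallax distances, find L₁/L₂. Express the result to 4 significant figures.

d₁ = 1/p₁ = 1/0.03134″ = 31.908 pc; d₂ = 1/p₂ = 1/0.02724″ = 36.711 pc.
M₁ = m₁ − 5 log₁₀ d₁ + 5 = 0.95 − 7.5195 + 5 = -1.5695.
M₂ = 4.95 − 7.8240 + 5 = 2.1260.
L₁/L₂ = 10^(0.4(M₂ − M₁)) = 10^(0.4 × 3.6955) = 10^1.47820 = 30.075.

L₁/L₂ = 30.08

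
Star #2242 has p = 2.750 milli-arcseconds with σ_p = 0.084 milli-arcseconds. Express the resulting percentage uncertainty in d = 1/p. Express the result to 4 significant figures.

3.055%

For d = 1/p, |σ_d/d| = |σ_p/p|.
σ_p/p = 0.084 / 2.750 = 0.030545 = 3.0545%.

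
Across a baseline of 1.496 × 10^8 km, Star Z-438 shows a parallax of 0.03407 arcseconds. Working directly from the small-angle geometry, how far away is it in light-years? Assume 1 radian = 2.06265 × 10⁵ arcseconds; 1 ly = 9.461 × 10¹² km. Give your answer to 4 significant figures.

θ = 0.03407″ = 0.03407/206265 = 1.6518 × 10^-7 rad.
d = B/θ = (1.496 × 10^8) / (1.6518 × 10^-7) = 9.0568 × 10^14 km = (9.0568 × 10^14) / (9.461 × 10^12) ly = 95.728 ly.

95.73 ly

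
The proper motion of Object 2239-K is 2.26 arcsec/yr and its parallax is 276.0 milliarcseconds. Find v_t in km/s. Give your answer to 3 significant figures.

d = 1/p = 1/0.2760″ = 3.6232 pc.
v_t = 4.74 × μ × d = 4.74 × 2.26 × 3.6232 = 38.813 km/s.

38.8 km/s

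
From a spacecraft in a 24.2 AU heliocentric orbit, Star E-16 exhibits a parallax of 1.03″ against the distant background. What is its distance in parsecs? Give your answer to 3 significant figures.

23.5 pc

With baseline B (in AU) and parallax p (in arcsec), d = B/p parsecs.
d = 24.2 / 1.03 = 23.495 pc.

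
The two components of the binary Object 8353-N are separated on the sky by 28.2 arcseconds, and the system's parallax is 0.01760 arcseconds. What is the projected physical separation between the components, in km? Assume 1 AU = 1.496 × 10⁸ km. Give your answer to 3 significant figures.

d = 1/p = 1/0.01760″ = 56.818 pc.
At distance d (pc), an angle of θ arcsec spans θ·d AU: s = 28.2 × 56.818 = 1602.3 AU.
= 1602.3 × 1.496 × 10⁸ km = 2.3970 × 10^11 km.

2.40 × 10^11 km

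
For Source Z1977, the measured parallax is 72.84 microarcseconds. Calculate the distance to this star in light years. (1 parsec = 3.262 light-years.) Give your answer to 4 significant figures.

44780 light years

p = 72.84 microarcseconds = 0.00007284 arcsec.
d = 1/p = 1/0.00007284 = 13729 pc.
In light-years: 13729 × 3.262 = 44784 ly.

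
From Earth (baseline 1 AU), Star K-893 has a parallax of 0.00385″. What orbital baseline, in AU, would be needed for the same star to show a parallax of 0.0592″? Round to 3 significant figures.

Parallax scales linearly with baseline: p ∝ B, so B = p_target / p_Earth × 1 AU.
B = 0.0592 / 0.00385 = 15.377 AU.

15.4 AU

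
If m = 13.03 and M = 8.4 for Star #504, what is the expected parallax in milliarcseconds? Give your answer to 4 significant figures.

m − M = 13.03 − 8.4 = 4.63.
d = 10^((m−M)/5 + 1) = 10^1.926 = 84.333 pc.
p = 1/d = 1/84.333 = 0.011858 arcsec = 11.858 mas.

11.86 mas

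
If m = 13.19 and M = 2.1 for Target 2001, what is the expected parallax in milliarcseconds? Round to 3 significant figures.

0.605 mas

m − M = 13.19 − 2.1 = 11.09.
d = 10^((m−M)/5 + 1) = 10^3.218 = 1652 pc.
p = 1/d = 1/1652 = 0.00060533 arcsec = 0.60533 mas.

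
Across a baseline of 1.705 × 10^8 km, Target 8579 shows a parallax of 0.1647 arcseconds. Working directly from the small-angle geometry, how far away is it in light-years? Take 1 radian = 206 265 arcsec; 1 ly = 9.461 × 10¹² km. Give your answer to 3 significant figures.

22.6 ly

θ = 0.1647″ = 0.1647/206265 = 7.9849 × 10^-7 rad.
d = B/θ = (1.705 × 10^8) / (7.9849 × 10^-7) = 2.1353 × 10^14 km = (2.1353 × 10^14) / (9.461 × 10^12) ly = 22.569 ly.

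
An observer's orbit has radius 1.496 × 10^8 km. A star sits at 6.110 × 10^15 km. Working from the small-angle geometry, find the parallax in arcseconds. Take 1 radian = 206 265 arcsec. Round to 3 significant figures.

0.00505 arcsec

θ ≈ B/d = (1.496 × 10^8) / (6.110 × 10^15) = 2.4484 × 10^-8 rad.
In arcseconds: 2.4484 × 10^-8 × 206265 = 0.0050502″.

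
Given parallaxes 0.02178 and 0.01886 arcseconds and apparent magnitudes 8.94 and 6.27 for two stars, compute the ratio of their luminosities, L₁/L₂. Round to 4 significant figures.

L₁/L₂ = 0.06412

d₁ = 1/p₁ = 1/0.02178″ = 45.914 pc; d₂ = 1/p₂ = 1/0.01886″ = 53.022 pc.
M₁ = m₁ − 5 log₁₀ d₁ + 5 = 8.94 − 8.3097 + 5 = 5.6303.
M₂ = 6.27 − 8.6223 + 5 = 2.6477.
L₁/L₂ = 10^(0.4(M₂ − M₁)) = 10^(0.4 × (-2.9826)) = 10^(-1.19304) = 0.064115.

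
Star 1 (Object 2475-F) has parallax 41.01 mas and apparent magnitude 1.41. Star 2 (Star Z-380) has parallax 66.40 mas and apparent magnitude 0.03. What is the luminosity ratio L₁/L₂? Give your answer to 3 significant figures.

d₁ = 1/p₁ = 1/0.04101″ = 24.384 pc; d₂ = 1/p₂ = 1/0.06640″ = 15.06 pc.
M₁ = m₁ − 5 log₁₀ d₁ + 5 = 1.41 − 6.9355 + 5 = -0.5255.
M₂ = 0.03 − 5.8891 + 5 = -0.8591.
L₁/L₂ = 10^(0.4(M₂ − M₁)) = 10^(0.4 × (-0.3336)) = 10^(-0.13344) = 0.73546.

L₁/L₂ = 0.735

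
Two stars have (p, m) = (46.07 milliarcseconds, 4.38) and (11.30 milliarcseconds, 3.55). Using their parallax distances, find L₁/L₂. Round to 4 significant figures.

L₁/L₂ = 0.02801

d₁ = 1/p₁ = 1/0.04607″ = 21.706 pc; d₂ = 1/p₂ = 1/0.01130″ = 88.496 pc.
M₁ = m₁ − 5 log₁₀ d₁ + 5 = 4.38 − 6.6829 + 5 = 2.6971.
M₂ = 3.55 − 9.7346 + 5 = -1.1846.
L₁/L₂ = 10^(0.4(M₂ − M₁)) = 10^(0.4 × (-3.8817)) = 10^(-1.55268) = 0.02801.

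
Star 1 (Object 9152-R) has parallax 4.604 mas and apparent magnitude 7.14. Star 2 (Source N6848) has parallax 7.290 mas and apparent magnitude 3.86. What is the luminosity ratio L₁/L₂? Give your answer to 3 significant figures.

L₁/L₂ = 0.122

d₁ = 1/p₁ = 1/0.004604″ = 217.2 pc; d₂ = 1/p₂ = 1/0.007290″ = 137.17 pc.
M₁ = m₁ − 5 log₁₀ d₁ + 5 = 7.14 − 11.6843 + 5 = 0.4557.
M₂ = 3.86 − 10.6863 + 5 = -1.8263.
L₁/L₂ = 10^(0.4(M₂ − M₁)) = 10^(0.4 × (-2.2820)) = 10^(-0.91280) = 0.12224.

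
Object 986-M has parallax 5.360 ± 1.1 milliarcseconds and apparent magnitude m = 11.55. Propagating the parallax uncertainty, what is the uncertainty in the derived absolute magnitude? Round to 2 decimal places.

M = m − 5 log₁₀ d + 5 = m + 5 log₁₀ p + 5, so ∂M/∂p = 5/(p ln 10).
σ_M = (5/ln 10) · (σ_p/p) = 2.1715 × 1.1/5.360 = 2.1715 × 0.20522 = 0.44564.

σ_M = 0.45 mag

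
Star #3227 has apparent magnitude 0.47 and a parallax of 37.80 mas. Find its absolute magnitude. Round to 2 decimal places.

d = 1/p = 1/0.03780″ = 26.455 pc.
m − M = 5 log₁₀(26.455) − 5 = 7.1125 − 5 = 2.1125.
M = m − (m − M) = 0.47 − 2.1125 = -1.64.

M = -1.64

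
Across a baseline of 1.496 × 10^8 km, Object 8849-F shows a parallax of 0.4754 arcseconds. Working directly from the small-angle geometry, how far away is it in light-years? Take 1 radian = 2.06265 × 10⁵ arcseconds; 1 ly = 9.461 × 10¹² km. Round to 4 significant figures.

6.861 ly

θ = 0.4754″ = 0.4754/206265 = 2.3048 × 10^-6 rad.
d = B/θ = (1.496 × 10^8) / (2.3048 × 10^-6) = 6.4908 × 10^13 km = (6.4908 × 10^13) / (9.461 × 10^12) ly = 6.8606 ly.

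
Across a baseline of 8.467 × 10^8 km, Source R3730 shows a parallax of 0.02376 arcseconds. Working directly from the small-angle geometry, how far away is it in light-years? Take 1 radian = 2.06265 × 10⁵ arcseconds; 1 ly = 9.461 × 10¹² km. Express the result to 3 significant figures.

777 ly

θ = 0.02376″ = 0.02376/206265 = 1.1519 × 10^-7 rad.
d = B/θ = (8.467 × 10^8) / (1.1519 × 10^-7) = 7.3505 × 10^15 km = (7.3505 × 10^15) / (9.461 × 10^12) ly = 776.93 ly.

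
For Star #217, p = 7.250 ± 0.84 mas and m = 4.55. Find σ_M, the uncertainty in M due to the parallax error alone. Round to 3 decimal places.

σ_M = 0.252 mag

M = m − 5 log₁₀ d + 5 = m + 5 log₁₀ p + 5, so ∂M/∂p = 5/(p ln 10).
σ_M = (5/ln 10) · (σ_p/p) = 2.1715 × 0.84/7.250 = 2.1715 × 0.11586 = 0.25159.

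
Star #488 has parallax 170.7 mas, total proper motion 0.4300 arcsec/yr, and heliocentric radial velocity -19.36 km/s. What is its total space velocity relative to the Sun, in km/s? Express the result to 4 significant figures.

22.75 km/s

d = 1/p = 1/0.1707″ = 5.8582 pc.
v_t = 4.740 μ d = 4.740 × 0.4300 × 5.8582 = 11.94 km/s.
v = √(v_r² + v_t²) = √((-19.36)² + 11.94²) = √517.373 = 22.746 km/s.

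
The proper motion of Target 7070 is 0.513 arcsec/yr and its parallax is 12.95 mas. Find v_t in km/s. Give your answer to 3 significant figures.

188 km/s

d = 1/p = 1/0.01295″ = 77.22 pc.
v_t = 4.74 × μ × d = 4.74 × 0.513 × 77.22 = 187.77 km/s.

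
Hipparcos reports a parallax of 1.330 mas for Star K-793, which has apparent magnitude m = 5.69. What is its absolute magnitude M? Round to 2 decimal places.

d = 1/p = 1/0.001330″ = 751.88 pc.
m − M = 5 log₁₀(751.88) − 5 = 14.3807 − 5 = 9.3807.
M = m − (m − M) = 5.69 − 9.3807 = -3.69.

M = -3.69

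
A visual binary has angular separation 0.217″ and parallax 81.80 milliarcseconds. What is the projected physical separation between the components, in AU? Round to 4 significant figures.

d = 1/p = 1/0.08180″ = 12.225 pc.
At distance d (pc), an angle of θ arcsec spans θ·d AU: s = 0.217 × 12.225 = 2.6528 AU.

2.653 AU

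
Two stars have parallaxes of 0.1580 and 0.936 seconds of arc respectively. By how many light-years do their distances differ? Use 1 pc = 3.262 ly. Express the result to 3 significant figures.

d_A = 1/0.1580″ = 6.3291 pc; d_B = 1/0.9360″ = 1.0684 pc.
|d_B − d_A| = |1.0684 − 6.3291| = 5.2607 pc = 5.2607 × 3.262 ly = 17.16 ly.

17.2 ly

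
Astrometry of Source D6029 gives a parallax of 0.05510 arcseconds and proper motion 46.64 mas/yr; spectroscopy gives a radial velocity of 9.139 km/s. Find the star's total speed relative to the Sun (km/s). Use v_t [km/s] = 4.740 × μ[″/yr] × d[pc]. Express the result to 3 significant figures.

d = 1/p = 1/0.05510″ = 18.149 pc.
μ = 46.64 mas/yr = 0.04664 ″/yr.
v_t = 4.740 μ d = 4.740 × 0.04664 × 18.149 = 4.0123 km/s.
v = √(v_r² + v_t²) = √(9.139² + 4.0123²) = √99.6199 = 9.981 km/s.

9.98 km/s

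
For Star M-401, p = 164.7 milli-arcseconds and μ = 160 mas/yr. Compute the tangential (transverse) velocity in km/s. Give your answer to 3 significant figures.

4.60 km/s

d = 1/p = 1/0.1647″ = 6.0716 pc.
μ = 160 mas/yr = 0.160 ″/yr.
v_t = 4.74 × μ × d = 4.74 × 0.160 × 6.0716 = 4.6047 km/s.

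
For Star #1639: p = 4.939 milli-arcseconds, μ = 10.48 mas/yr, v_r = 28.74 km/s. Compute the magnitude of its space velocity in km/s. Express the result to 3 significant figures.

30.4 km/s

d = 1/p = 1/0.004939″ = 202.47 pc.
μ = 10.48 mas/yr = 0.01048 ″/yr.
v_t = 4.740 μ d = 4.740 × 0.01048 × 202.47 = 10.058 km/s.
v = √(v_r² + v_t²) = √(28.74² + 10.058²) = √927.151 = 30.449 km/s.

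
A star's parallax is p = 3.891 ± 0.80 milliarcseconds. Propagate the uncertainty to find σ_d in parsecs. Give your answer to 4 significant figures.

52.84 pc

d = 1/p, so σ_d = σ_p / p².
σ_d = 0.000800 / (0.003891)² = 0.000800 / 0.00001514 = 52.84 pc.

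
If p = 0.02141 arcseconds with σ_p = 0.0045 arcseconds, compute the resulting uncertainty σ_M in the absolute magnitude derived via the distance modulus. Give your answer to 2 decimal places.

M = m − 5 log₁₀ d + 5 = m + 5 log₁₀ p + 5, so ∂M/∂p = 5/(p ln 10).
σ_M = (5/ln 10) · (σ_p/p) = 2.1715 × 0.0045/0.02141 = 2.1715 × 0.21018 = 0.45641.

σ_M = 0.46 mag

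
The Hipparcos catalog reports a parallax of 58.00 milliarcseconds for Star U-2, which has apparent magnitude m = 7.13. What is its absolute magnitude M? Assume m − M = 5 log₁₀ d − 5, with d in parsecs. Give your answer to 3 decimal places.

M = 5.947

d = 1/p = 1/0.05800″ = 17.241 pc.
m − M = 5 log₁₀(17.241) − 5 = 6.1828 − 5 = 1.1828.
M = m − (m − M) = 7.13 − 1.1828 = 5.947.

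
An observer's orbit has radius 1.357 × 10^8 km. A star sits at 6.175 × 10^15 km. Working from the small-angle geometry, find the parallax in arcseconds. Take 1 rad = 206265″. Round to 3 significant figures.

θ ≈ B/d = (1.357 × 10^8) / (6.175 × 10^15) = 2.1976 × 10^-8 rad.
In arcseconds: 2.1976 × 10^-8 × 206265 = 0.0045329″.

0.00453 arcsec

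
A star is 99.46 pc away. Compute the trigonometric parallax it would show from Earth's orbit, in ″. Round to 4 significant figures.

p = 1/d = 1/99.46 = 0.010054 arcsec.

0.01005 ″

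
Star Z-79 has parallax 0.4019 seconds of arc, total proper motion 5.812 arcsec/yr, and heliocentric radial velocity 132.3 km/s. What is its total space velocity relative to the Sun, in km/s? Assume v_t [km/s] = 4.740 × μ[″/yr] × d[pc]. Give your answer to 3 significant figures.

d = 1/p = 1/0.4019″ = 2.4882 pc.
v_t = 4.740 μ d = 4.740 × 5.812 × 2.4882 = 68.547 km/s.
v = √(v_r² + v_t²) = √(132.3² + 68.547²) = √22202 = 149 km/s.

149 km/s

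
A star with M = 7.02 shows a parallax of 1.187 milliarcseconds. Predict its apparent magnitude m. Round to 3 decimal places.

m = 16.648

d = 1/p = 1/0.001187″ = 842.46 pc.
m − M = 5 log₁₀ d − 5 = 5 log₁₀(842.46) − 5 = 14.6277 − 5 = 9.6277.
m = M + (m − M) = 7.02 + 9.6277 = 16.648.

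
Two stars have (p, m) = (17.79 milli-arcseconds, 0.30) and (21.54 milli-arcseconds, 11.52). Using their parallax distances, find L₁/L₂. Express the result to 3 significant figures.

L₁/L₂ = 45100

d₁ = 1/p₁ = 1/0.01779″ = 56.211 pc; d₂ = 1/p₂ = 1/0.02154″ = 46.425 pc.
M₁ = m₁ − 5 log₁₀ d₁ + 5 = 0.30 − 8.7491 + 5 = -3.4491.
M₂ = 11.52 − 8.3338 + 5 = 8.1862.
L₁/L₂ = 10^(0.4(M₂ − M₁)) = 10^(0.4 × 11.6353) = 10^4.65412 = 45094.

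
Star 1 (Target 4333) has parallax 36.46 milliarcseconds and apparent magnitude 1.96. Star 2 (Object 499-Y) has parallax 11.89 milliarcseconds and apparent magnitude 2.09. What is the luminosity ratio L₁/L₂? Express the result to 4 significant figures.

d₁ = 1/p₁ = 1/0.03646″ = 27.427 pc; d₂ = 1/p₂ = 1/0.01189″ = 84.104 pc.
M₁ = m₁ − 5 log₁₀ d₁ + 5 = 1.96 − 7.1909 + 5 = -0.2309.
M₂ = 2.09 − 9.6241 + 5 = -2.5341.
L₁/L₂ = 10^(0.4(M₂ − M₁)) = 10^(0.4 × (-2.3032)) = 10^(-0.92128) = 0.11987.

L₁/L₂ = 0.1199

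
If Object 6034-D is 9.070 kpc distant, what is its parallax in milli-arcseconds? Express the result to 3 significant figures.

d = 9.070 kpc = 9070 pc.
p = 1/d = 1/9070 = 0.00011025 arcsec.
= 0.00011025 × 1000 = 0.11025 mas.

0.110 mas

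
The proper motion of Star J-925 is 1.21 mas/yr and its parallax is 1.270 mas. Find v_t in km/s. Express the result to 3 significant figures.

d = 1/p = 1/0.001270″ = 787.4 pc.
μ = 1.21 mas/yr = 0.00121 ″/yr.
v_t = 4.74 × μ × d = 4.74 × 0.00121 × 787.4 = 4.5161 km/s.

4.52 km/s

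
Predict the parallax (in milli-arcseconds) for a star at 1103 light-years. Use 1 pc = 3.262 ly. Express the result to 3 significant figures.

2.96 mas

d = 1103 ly ÷ 3.262 = 338.14 pc.
p = 1/d = 1/338.14 = 0.0029574 arcsec.
= 0.0029574 × 1000 = 2.9574 mas.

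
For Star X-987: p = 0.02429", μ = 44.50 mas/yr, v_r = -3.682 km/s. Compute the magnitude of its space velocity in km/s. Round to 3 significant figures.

d = 1/p = 1/0.02429″ = 41.169 pc.
μ = 44.50 mas/yr = 0.04450 ″/yr.
v_t = 4.740 μ d = 4.740 × 0.04450 × 41.169 = 8.6838 km/s.
v = √(v_r² + v_t²) = √((-3.682)² + 8.6838²) = √88.9655 = 9.4322 km/s.

9.43 km/s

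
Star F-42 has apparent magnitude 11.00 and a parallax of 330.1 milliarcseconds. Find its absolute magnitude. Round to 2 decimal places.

M = 13.59

d = 1/p = 1/0.3301″ = 3.0294 pc.
m − M = 5 log₁₀(3.0294) − 5 = 2.4068 − 5 = -2.5932.
M = m − (m − M) = 11.00 − (-2.5932) = 13.59.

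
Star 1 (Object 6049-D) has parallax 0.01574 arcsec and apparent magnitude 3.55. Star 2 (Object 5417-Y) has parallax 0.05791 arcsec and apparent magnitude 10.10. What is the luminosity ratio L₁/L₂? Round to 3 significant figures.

d₁ = 1/p₁ = 1/0.01574″ = 63.532 pc; d₂ = 1/p₂ = 1/0.05791″ = 17.268 pc.
M₁ = m₁ − 5 log₁₀ d₁ + 5 = 3.55 − 9.0150 + 5 = -0.4650.
M₂ = 10.10 − 6.1862 + 5 = 8.9138.
L₁/L₂ = 10^(0.4(M₂ − M₁)) = 10^(0.4 × 9.3788) = 10^3.75152 = 5643.1.

L₁/L₂ = 5640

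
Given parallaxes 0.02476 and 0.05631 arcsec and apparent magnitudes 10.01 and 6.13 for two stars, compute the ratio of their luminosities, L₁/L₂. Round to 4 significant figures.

d₁ = 1/p₁ = 1/0.02476″ = 40.388 pc; d₂ = 1/p₂ = 1/0.05631″ = 17.759 pc.
M₁ = m₁ − 5 log₁₀ d₁ + 5 = 10.01 − 8.0313 + 5 = 6.9787.
M₂ = 6.13 − 6.2471 + 5 = 4.8829.
L₁/L₂ = 10^(0.4(M₂ − M₁)) = 10^(0.4 × (-2.0958)) = 10^(-0.83832) = 0.1451.

L₁/L₂ = 0.1451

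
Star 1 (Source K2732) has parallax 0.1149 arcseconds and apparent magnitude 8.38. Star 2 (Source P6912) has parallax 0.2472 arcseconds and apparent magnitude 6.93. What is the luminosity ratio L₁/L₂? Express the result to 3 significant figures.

d₁ = 1/p₁ = 1/0.1149″ = 8.7032 pc; d₂ = 1/p₂ = 1/0.2472″ = 4.0453 pc.
M₁ = m₁ − 5 log₁₀ d₁ + 5 = 8.38 − 4.6984 + 5 = 8.6816.
M₂ = 6.93 − 3.0348 + 5 = 8.8952.
L₁/L₂ = 10^(0.4(M₂ − M₁)) = 10^(0.4 × 0.2136) = 10^0.08544 = 1.2174.

L₁/L₂ = 1.22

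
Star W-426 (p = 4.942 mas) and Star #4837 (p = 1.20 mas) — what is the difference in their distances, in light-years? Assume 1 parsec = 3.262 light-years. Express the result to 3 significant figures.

2060 ly

d_A = 1/0.004942″ = 202.35 pc; d_B = 1/0.001200″ = 833.33 pc.
|d_B − d_A| = |833.33 − 202.35| = 630.98 pc = 630.98 × 3.262 ly = 2058.3 ly.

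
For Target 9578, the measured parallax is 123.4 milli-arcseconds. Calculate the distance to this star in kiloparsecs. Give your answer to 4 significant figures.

0.008104 kpc

p = 123.4 milli-arcseconds = 0.1234 arcsec.
d = 1/p = 1/0.1234 = 8.1037 pc.
= 0.0081037 kpc.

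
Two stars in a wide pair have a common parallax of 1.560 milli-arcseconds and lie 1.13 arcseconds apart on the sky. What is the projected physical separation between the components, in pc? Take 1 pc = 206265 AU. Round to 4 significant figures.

0.003512 pc

d = 1/p = 1/0.001560″ = 641.03 pc.
At distance d (pc), an angle of θ arcsec spans θ·d AU: s = 1.13 × 641.03 = 724.36 AU.
= 724.36 / 206265 = 0.0035118 pc.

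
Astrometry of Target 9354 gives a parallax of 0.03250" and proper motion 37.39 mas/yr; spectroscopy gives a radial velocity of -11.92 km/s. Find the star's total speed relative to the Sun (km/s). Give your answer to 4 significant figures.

d = 1/p = 1/0.03250″ = 30.769 pc.
μ = 37.39 mas/yr = 0.03739 ″/yr.
v_t = 4.740 μ d = 4.740 × 0.03739 × 30.769 = 5.4531 km/s.
v = √(v_r² + v_t²) = √((-11.92)² + 5.4531²) = √171.823 = 13.108 km/s.

13.11 km/s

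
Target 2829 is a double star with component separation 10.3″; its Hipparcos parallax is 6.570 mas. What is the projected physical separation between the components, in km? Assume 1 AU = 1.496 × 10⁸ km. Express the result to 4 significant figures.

d = 1/p = 1/0.006570″ = 152.21 pc.
At distance d (pc), an angle of θ arcsec spans θ·d AU: s = 10.3 × 152.21 = 1567.8 AU.
= 1567.8 × 1.496 × 10⁸ km = 2.3454 × 10^11 km.

2.345 × 10^11 km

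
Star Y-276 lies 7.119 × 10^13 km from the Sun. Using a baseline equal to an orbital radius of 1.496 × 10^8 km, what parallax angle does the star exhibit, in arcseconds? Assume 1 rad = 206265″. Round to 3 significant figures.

θ ≈ B/d = (1.496 × 10^8) / (7.119 × 10^13) = 2.1014 × 10^-6 rad.
In arcseconds: 2.1014 × 10^-6 × 206265 = 0.43345″.

0.433 arcsec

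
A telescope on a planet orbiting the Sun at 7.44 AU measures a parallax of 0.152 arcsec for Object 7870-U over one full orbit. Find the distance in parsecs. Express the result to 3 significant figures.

48.9 pc

With baseline B (in AU) and parallax p (in arcsec), d = B/p parsecs.
d = 7.44 / 0.152 = 48.947 pc.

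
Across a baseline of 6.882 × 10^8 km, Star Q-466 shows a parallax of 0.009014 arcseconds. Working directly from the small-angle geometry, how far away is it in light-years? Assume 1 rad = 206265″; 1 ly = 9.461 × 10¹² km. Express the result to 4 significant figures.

1665 ly

θ = 0.009014″ = 0.009014/206265 = 4.3701 × 10^-8 rad.
d = B/θ = (6.882 × 10^8) / (4.3701 × 10^-8) = 1.5748 × 10^16 km = (1.5748 × 10^16) / (9.461 × 10^12) ly = 1664.5 ly.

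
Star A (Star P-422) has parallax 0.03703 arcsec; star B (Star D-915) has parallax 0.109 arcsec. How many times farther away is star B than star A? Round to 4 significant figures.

0.3397

Since d = 1/p, d_B/d_A = p_A/p_B.
= 0.03703 / 0.109 = 0.33972.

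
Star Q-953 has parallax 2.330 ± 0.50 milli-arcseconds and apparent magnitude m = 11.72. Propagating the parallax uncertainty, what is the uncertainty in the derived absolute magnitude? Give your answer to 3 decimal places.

σ_M = 0.466 mag

M = m − 5 log₁₀ d + 5 = m + 5 log₁₀ p + 5, so ∂M/∂p = 5/(p ln 10).
σ_M = (5/ln 10) · (σ_p/p) = 2.1715 × 0.50/2.330 = 2.1715 × 0.21459 = 0.46598.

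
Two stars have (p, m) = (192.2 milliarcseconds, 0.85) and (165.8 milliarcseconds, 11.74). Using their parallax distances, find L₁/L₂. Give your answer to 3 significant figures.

d₁ = 1/p₁ = 1/0.1922″ = 5.2029 pc; d₂ = 1/p₂ = 1/0.1658″ = 6.0314 pc.
M₁ = m₁ − 5 log₁₀ d₁ + 5 = 0.85 − 3.5812 + 5 = 2.2688.
M₂ = 11.74 − 3.9021 + 5 = 12.8379.
L₁/L₂ = 10^(0.4(M₂ − M₁)) = 10^(0.4 × 10.5691) = 10^4.22764 = 16890.

L₁/L₂ = 16900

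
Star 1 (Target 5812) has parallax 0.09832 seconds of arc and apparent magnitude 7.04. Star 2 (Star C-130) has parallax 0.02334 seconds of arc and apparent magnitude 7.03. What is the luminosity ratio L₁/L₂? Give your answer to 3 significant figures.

L₁/L₂ = 0.0558

d₁ = 1/p₁ = 1/0.09832″ = 10.171 pc; d₂ = 1/p₂ = 1/0.02334″ = 42.845 pc.
M₁ = m₁ − 5 log₁₀ d₁ + 5 = 7.04 − 5.0368 + 5 = 7.0032.
M₂ = 7.03 − 8.1595 + 5 = 3.8705.
L₁/L₂ = 10^(0.4(M₂ − M₁)) = 10^(0.4 × (-3.1327)) = 10^(-1.25308) = 0.055837.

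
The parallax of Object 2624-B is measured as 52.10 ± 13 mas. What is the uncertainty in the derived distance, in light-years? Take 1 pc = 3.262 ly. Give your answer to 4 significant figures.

15.62 ly

d = 1/p, so σ_d = σ_p / p².
σ_d = 0.0130 / (0.05210)² = 0.0130 / 0.0027144 = 4.7893 pc = 4.7893 × 3.262 ly = 15.623 ly.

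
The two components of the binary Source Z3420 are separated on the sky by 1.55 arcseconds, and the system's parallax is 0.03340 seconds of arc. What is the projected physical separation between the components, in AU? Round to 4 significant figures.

d = 1/p = 1/0.03340″ = 29.94 pc.
At distance d (pc), an angle of θ arcsec spans θ·d AU: s = 1.55 × 29.94 = 46.407 AU.

46.41 AU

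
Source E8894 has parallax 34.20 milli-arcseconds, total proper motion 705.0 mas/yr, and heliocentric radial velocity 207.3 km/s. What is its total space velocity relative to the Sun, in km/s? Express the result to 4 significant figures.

d = 1/p = 1/0.03420″ = 29.24 pc.
μ = 705.0 mas/yr = 0.7050 ″/yr.
v_t = 4.740 μ d = 4.740 × 0.7050 × 29.24 = 97.711 km/s.
v = √(v_r² + v_t²) = √(207.3² + 97.711²) = √52520.7 = 229.17 km/s.

229.2 km/s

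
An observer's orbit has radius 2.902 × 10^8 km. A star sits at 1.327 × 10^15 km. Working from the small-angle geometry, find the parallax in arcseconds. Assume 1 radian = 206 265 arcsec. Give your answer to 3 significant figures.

0.0451 arcsec

θ ≈ B/d = (2.902 × 10^8) / (1.327 × 10^15) = 2.1869 × 10^-7 rad.
In arcseconds: 2.1869 × 10^-7 × 206265 = 0.045108″.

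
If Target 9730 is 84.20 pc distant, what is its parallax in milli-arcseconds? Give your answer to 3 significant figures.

p = 1/d = 1/84.2 = 0.011876 arcsec.
= 0.011876 × 1000 = 11.876 mas.

11.9 mas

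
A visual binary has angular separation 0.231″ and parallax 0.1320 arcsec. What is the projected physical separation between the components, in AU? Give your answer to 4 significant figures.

1.750 AU

d = 1/p = 1/0.1320″ = 7.5758 pc.
At distance d (pc), an angle of θ arcsec spans θ·d AU: s = 0.231 × 7.5758 = 1.75 AU.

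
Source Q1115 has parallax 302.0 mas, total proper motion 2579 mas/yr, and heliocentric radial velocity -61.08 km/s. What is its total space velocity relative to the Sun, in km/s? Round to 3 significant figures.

d = 1/p = 1/0.3020″ = 3.3113 pc.
μ = 2579 mas/yr = 2.579 ″/yr.
v_t = 4.740 μ d = 4.740 × 2.579 × 3.3113 = 40.479 km/s.
v = √(v_r² + v_t²) = √((-61.08)² + 40.479²) = √5369.32 = 73.276 km/s.

73.3 km/s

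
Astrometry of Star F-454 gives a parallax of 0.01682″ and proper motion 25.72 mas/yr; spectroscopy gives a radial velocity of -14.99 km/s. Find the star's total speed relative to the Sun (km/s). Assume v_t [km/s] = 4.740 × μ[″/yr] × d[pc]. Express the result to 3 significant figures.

16.7 km/s

d = 1/p = 1/0.01682″ = 59.453 pc.
μ = 25.72 mas/yr = 0.02572 ″/yr.
v_t = 4.740 μ d = 4.740 × 0.02572 × 59.453 = 7.2481 km/s.
v = √(v_r² + v_t²) = √((-14.99)² + 7.2481²) = √277.235 = 16.65 km/s.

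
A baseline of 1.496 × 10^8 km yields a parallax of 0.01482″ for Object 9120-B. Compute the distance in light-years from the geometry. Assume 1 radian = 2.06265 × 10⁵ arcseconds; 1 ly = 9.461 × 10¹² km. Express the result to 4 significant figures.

θ = 0.01482″ = 0.01482/206265 = 7.1849 × 10^-8 rad.
d = B/θ = (1.496 × 10^8) / (7.1849 × 10^-8) = 2.0821 × 10^15 km = (2.0821 × 10^15) / (9.461 × 10^12) ly = 220.07 ly.

220.1 ly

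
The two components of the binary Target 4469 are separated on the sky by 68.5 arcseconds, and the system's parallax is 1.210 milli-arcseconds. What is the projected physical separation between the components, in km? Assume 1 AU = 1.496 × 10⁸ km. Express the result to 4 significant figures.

8.469 × 10^12 km

d = 1/p = 1/0.001210″ = 826.45 pc.
At distance d (pc), an angle of θ arcsec spans θ·d AU: s = 68.5 × 826.45 = 56612 AU.
= 56612 × 1.496 × 10⁸ km = 8.4692 × 10^12 km.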